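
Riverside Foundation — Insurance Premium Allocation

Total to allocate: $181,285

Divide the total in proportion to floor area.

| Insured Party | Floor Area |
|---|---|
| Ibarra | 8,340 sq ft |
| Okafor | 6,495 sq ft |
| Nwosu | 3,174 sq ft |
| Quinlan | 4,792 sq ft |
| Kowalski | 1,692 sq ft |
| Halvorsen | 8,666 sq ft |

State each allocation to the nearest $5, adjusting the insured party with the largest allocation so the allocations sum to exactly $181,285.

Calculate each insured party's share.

Floor area total: 33,159.
Proportional shares: Ibarra 8,340/33,159 × $181,285 = 45,595.97; Okafor 6,495/33,159 × $181,285 = 35,509.09; Nwosu 3,174/33,159 × $181,285 = 17,352.71; Quinlan 4,792/33,159 × $181,285 = 26,198.55; Kowalski 1,692/33,159 × $181,285 = 9,250.41; Halvorsen 8,666/33,159 × $181,285 = 47,378.26.
After rounding ($5): Ibarra $45,595; Okafor $35,510; Nwosu $17,355; Quinlan $26,200; Kowalski $9,250; Halvorsen $47,380. Sum = $181,290.
Difference $181,285 − $181,290 = −$5 applied to largest allocation (Halvorsen): Halvorsen becomes $47,375.

Ibarra: $45,595; Okafor: $35,510; Nwosu: $17,355; Quinlan: $26,200; Kowalski: $9,250; Halvorsen: $47,375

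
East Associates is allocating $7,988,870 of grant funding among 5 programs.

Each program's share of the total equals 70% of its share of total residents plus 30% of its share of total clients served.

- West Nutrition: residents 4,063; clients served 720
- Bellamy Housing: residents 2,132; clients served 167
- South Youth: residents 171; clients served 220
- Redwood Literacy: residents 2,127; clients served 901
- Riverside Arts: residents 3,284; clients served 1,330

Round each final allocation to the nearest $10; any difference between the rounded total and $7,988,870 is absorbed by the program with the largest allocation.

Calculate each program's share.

Totals — residents 11,777, clients served 3,338.
Combined weights (70% residents + 30% clients served): West Nutrition 0.3062; Bellamy Housing 0.1417; South Youth 0.0299; Redwood Literacy 0.2074; Riverside Arts 0.3147.
Proportional shares: West Nutrition 2,446,236.28; Bellamy Housing 1,132,267.05; South Youth 239,156.39; Redwood Literacy 1,656,899.78; Riverside Arts 2,514,310.50.
Rounded to nearest $10: West Nutrition $2,446,240; Bellamy Housing $1,132,270; South Youth $239,160; Redwood Literacy $1,656,900; Riverside Arts $2,514,310. Sum = $7,988,880.
Difference $7,988,870 − $7,988,880 = −$10 applied to largest allocation (Riverside Arts): Riverside Arts becomes $2,514,300.

West Nutrition: $2,446,240 | Bellamy Housing: $1,132,270 | South Youth: $239,160 | Redwood Literacy: $1,656,900 | Riverside Arts: $2,514,300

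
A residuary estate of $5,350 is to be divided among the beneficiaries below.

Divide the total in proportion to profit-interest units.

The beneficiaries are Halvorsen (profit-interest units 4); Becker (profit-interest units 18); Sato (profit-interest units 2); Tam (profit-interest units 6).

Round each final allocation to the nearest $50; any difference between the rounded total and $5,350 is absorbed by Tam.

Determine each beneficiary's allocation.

Halvorsen: $700 | Becker: $3,200 | Sato: $350 | Tam: $1,100

Total profit-interest units = 30.
Proportional shares: Halvorsen 4/30 × $5,350 = 713.33; Becker 18/30 × $5,350 = 3,210.00; Sato 2/30 × $5,350 = 356.67; Tam 6/30 × $5,350 = 1,070.00.
After rounding ($50): Halvorsen $700; Becker $3,200; Sato $350; Tam $1,050. Sum = $5,300.
Difference $5,350 − $5,300 = +$50 applied to Tam: Tam becomes $1,100.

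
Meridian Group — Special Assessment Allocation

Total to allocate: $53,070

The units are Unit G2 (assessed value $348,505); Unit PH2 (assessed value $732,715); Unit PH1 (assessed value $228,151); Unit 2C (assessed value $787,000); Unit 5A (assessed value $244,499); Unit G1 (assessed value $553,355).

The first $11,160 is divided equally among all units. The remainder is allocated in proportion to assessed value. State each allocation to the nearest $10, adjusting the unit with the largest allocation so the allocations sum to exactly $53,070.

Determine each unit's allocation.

First tranche $11,160 split equally: $1,860 each.
Remainder $41,910 by assessed value (total 2,894,225): Unit G2 5,046.55 → $5,050; Unit PH2 10,610.12 → $10,610; Unit PH1 3,303.75 → $3,300; Unit 2C 11,396.20 → $11,400; Unit 5A 3,540.48 → $3,540; Unit G1 8,012.89 → $8,010.
Totals: Unit G2 $1,860 + $5,050 = $6,910; Unit PH2 $1,860 + $10,610 = $12,470; Unit PH1 $1,860 + $3,300 = $5,160; Unit 2C $1,860 + $11,400 = $13,260; Unit 5A $1,860 + $3,540 = $5,400; Unit G1 $1,860 + $8,010 = $9,870.

Unit G2: $6,910; Unit PH2: $12,470; Unit PH1: $5,160; Unit 2C: $13,260; Unit 5A: $5,400; Unit G1: $9,870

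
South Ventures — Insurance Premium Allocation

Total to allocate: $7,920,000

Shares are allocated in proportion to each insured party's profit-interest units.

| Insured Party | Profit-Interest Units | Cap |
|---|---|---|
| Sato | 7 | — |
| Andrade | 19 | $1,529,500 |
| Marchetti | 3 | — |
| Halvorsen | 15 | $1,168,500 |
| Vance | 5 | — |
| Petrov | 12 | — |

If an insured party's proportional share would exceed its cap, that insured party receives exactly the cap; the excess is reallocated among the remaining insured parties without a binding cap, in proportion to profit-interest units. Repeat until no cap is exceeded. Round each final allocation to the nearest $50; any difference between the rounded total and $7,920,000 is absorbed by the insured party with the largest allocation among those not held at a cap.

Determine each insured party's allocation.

Profit-interest units total: 61.
Pro-rata shares before constraints: Sato 908,852.46; Andrade 2,466,885.25; Marchetti 389,508.20; Halvorsen 1,947,540.98; Vance 649,180.33; Petrov 1,558,032.79.
Cap binds for Andrade ($1,529,500), Halvorsen ($1,168,500); remaining pool $5,222,000 reallocated over remaining profit-interest units 27.
Remaining shares: Sato 1,353,851.85 → $1,353,850; Marchetti 580,222.22 → $580,200; Vance 967,037.04 → $967,050; Petrov 2,320,888.89 → $2,320,900.

Sato: $1,353,850 · Andrade: $1,529,500 · Marchetti: $580,200 · Halvorsen: $1,168,500 · Vance: $967,050 · Petrov: $2,320,900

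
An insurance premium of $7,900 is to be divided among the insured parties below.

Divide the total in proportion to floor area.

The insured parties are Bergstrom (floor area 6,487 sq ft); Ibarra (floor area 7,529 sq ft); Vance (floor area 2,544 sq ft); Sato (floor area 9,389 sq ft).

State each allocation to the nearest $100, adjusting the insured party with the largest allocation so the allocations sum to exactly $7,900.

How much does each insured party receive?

Bergstrom: $2,000 | Ibarra: $2,300 | Vance: $800 | Sato: $2,800

Floor area total: 25,949.
Pro-rata amounts: Bergstrom 6,487/25,949 × $7,900 = 1,974.92; Ibarra 7,529/25,949 × $7,900 = 2,292.15; Vance 2,544/25,949 × $7,900 = 774.50; Sato 9,389/25,949 × $7,900 = 2,858.42.
At nearest $100: Bergstrom $2,000; Ibarra $2,300; Vance $800; Sato $2,900. Sum = $8,000.
Difference $7,900 − $8,000 = −$100 applied to largest allocation (Sato): Sato becomes $2,800.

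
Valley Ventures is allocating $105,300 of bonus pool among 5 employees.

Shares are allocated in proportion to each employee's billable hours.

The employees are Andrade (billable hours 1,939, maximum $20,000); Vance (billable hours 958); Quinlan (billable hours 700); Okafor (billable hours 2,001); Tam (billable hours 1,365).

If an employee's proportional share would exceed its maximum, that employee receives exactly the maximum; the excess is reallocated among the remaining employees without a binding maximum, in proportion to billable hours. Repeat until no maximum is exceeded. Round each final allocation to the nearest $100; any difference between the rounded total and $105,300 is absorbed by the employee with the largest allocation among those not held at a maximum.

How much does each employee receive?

Andrade: $20,000; Vance: $16,300; Quinlan: $11,900; Okafor: $33,900; Tam: $23,200

Combined billable hours = 6,963.
Unconstrained shares: Andrade 29,323.09; Vance 14,487.63; Quinlan 10,585.95; Okafor 30,260.71; Tam 20,642.61.
Capped: Andrade ($20,000); remaining pool $85,300 reallocated over remaining billable hours 5,024.
Redistributed shares: Vance 16,265.41 → $16,300; Quinlan 11,884.95 → $11,900; Okafor 33,973.98 → $34,000; Tam 23,175.66 → $23,200.
Rounding difference −$100 applied to Okafor → $33,900.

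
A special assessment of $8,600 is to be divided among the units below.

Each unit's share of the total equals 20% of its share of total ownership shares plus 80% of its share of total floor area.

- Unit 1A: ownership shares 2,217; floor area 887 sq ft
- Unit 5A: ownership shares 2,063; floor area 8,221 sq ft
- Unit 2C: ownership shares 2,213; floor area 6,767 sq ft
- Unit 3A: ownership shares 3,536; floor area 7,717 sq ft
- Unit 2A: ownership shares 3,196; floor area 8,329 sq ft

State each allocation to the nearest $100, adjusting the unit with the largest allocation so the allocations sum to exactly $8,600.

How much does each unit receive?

Ownership shares total 13,225; floor area total 31,921.
Blended shares (20% ownership shares + 80% floor area): Unit 1A 0.0558; Unit 5A 0.2372; Unit 2C 0.2031; Unit 3A 0.2469; Unit 2A 0.2571.
Raw shares: Unit 1A 479.51; Unit 5A 2,040.20; Unit 2C 1,746.32; Unit 3A 2,123.14; Unit 2A 2,210.83.
After rounding ($100): Unit 1A $500; Unit 5A $2,000; Unit 2C $1,700; Unit 3A $2,100; Unit 2A $2,200. Sum = $8,500.
Difference $8,600 − $8,500 = +$100 applied to largest allocation (Unit 2A): Unit 2A becomes $2,300.

Unit 1A: $500 · Unit 5A: $2,000 · Unit 2C: $1,700 · Unit 3A: $2,100 · Unit 2A: $2,300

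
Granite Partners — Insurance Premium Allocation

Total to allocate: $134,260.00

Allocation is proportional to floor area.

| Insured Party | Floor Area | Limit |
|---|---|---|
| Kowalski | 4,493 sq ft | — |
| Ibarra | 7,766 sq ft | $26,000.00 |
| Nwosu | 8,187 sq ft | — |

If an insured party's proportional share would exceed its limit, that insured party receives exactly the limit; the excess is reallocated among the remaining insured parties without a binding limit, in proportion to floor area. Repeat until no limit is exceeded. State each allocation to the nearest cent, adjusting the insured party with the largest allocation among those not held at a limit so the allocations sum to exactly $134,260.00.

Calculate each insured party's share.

Combined floor area = 20,446.
Unconstrained shares: Kowalski 29,503.5792; Ibarra 50,995.9484; Nwosu 53,760.4725.
Held at cap: Ibarra ($26,000.00); remaining pool $108,260.00 reallocated over remaining floor area 12,680.
Redistributed shares: Kowalski 38,360.5820 → $38,360.58; Nwosu 69,899.4180 → $69,899.42.

Kowalski: $38,360.58; Ibarra: $26,000.00; Nwosu: $69,899.42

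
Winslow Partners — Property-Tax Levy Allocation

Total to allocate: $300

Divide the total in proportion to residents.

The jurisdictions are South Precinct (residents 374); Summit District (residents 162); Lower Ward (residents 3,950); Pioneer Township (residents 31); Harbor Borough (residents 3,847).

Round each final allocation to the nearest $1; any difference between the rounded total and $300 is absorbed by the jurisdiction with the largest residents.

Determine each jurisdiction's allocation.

Combined residents = 374 + 162 + 3,950 + 31 + 3,847 = 8,364.
Proportional shares: South Precinct 13.41; Summit District 5.81; Lower Ward 141.68; Pioneer Township 1.11; Harbor Borough 137.98.
Rounded to nearest $1: South Precinct $13; Summit District $6; Lower Ward $142; Pioneer Township $1; Harbor Borough $138. Sum = $300.
Rounded total matches; no reconciliation needed.

South Precinct: $13 | Summit District: $6 | Lower Ward: $142 | Pioneer Township: $1 | Harbor Borough: $138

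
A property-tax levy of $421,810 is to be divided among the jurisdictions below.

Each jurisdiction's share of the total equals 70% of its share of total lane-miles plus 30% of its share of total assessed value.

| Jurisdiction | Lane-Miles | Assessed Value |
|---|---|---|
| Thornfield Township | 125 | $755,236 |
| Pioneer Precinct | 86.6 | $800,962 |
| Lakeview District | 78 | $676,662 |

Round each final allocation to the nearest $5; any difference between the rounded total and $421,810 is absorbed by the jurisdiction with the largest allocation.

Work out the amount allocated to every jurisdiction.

Thornfield Township: $170,245; Pioneer Precinct: $133,690; Lakeview District: $117,875

Lane-miles total 289.6; assessed value total 2,232,860.
Combined weights (70% lane-miles + 30% assessed value): Thornfield Township 0.4036; Pioneer Precinct 0.3169; Lakeview District 0.2795.
Raw shares: Thornfield Township 170,247.58; Pioneer Precinct 133,687.59; Lakeview District 117,874.84.
After rounding ($5): Thornfield Township $170,250; Pioneer Precinct $133,690; Lakeview District $117,875. Sum = $421,815.
Difference $421,810 − $421,815 = −$5 applied to largest allocation (Thornfield Township): Thornfield Township becomes $170,245.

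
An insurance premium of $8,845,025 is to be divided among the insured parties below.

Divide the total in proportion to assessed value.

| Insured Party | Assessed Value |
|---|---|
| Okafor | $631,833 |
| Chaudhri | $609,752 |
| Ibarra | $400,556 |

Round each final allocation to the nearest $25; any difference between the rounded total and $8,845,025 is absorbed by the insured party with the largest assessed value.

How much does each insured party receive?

Assessed value total: 631,833 + 609,752 + 400,556 = 1,642,141.
Pro-rata amounts: Okafor 3,403,227.06; Chaudhri 3,284,292.69; Ibarra 2,157,505.25.
Rounded to nearest $25: Okafor $3,403,225; Chaudhri $3,284,300; Ibarra $2,157,500. Sum = $8,845,025.
Sum already equals the total — no adjustment.

Okafor: $3,403,225; Chaudhri: $3,284,300; Ibarra: $2,157,500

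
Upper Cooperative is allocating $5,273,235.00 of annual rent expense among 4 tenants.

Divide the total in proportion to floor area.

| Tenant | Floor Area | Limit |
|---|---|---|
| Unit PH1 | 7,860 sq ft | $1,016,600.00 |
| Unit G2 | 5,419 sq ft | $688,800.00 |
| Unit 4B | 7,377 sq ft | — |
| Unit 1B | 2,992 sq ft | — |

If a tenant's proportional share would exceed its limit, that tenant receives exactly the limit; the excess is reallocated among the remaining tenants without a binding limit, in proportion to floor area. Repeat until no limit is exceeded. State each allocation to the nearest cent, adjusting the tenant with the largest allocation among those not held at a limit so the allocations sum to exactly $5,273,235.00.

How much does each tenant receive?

Unit PH1: $1,016,600.00 · Unit G2: $688,800.00 · Unit 4B: $2,538,327.59 · Unit 1B: $1,029,507.41

Combined floor area = 23,648.
Pro-rata shares before constraints: Unit PH1 1,752,690.5912; Unit G2 1,208,375.3580; Unit 4B 1,644,987.0854; Unit 1B 667,181.9655.
Cap binds for Unit PH1 ($1,016,600.00), Unit G2 ($688,800.00); residual $3,567,835.00 reallocated over remaining floor area 10,369.
Remaining shares: Unit 4B 2,538,327.5914 → $2,538,327.59; Unit 1B 1,029,507.4086 → $1,029,507.41.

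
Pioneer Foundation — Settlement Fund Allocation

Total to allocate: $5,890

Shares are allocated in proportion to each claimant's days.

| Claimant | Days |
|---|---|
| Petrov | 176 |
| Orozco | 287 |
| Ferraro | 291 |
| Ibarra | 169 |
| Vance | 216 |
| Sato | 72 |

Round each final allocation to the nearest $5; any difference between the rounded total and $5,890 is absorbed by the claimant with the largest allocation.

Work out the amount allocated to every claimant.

Petrov: $855; Orozco: $1,395; Ferraro: $1,420; Ibarra: $820; Vance: $1,050; Sato: $350

Sum of days: 1,211.
Unrounded shares: Petrov 176/1,211 × $5,890 = 856.02; Orozco 287/1,211 × $5,890 = 1,395.90; Ferraro 291/1,211 × $5,890 = 1,415.35; Ibarra 169/1,211 × $5,890 = 821.97; Vance 216/1,211 × $5,890 = 1,050.57; Sato 72/1,211 × $5,890 = 350.19.
Rounded to nearest $5: Petrov $855; Orozco $1,395; Ferraro $1,415; Ibarra $820; Vance $1,050; Sato $350. Sum = $5,885.
Difference $5,890 − $5,885 = +$5 applied to largest allocation (Ferraro): Ferraro becomes $1,420.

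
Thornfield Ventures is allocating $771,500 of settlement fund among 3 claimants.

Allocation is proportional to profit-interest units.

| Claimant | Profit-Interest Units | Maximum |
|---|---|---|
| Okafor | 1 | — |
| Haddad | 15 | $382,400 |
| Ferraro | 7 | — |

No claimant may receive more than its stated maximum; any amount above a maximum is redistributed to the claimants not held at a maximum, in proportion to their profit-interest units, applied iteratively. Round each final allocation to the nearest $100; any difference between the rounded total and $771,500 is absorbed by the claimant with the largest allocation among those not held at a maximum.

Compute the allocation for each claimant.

Okafor: $48,600; Haddad: $382,400; Ferraro: $340,500

Profit-interest units total: 23.
Unconstrained shares: Okafor 33,543.48; Haddad 503,152.17; Ferraro 234,804.35.
Capped: Haddad ($382,400); remaining pool $389,100 reallocated over remaining profit-interest units 8.
Redistributed shares: Okafor 48,637.50 → $48,600; Ferraro 340,462.50 → $340,500.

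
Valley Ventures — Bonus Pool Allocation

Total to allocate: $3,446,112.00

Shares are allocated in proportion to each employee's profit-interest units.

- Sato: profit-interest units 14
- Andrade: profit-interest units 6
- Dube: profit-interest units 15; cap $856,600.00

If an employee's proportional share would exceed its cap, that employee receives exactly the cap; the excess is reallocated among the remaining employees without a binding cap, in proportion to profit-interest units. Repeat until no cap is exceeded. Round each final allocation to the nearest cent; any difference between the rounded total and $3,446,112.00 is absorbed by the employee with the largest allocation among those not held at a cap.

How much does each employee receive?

Sum of profit-interest units: 35.
Proportional shares (ignoring caps): Sato 1,378,444.8000; Andrade 590,762.0571; Dube 1,476,905.1429.
Cap binds for Dube ($856,600.00); balance $2,589,512.00 reallocated over remaining profit-interest units 20.
Remaining shares: Sato 1,812,658.4000 → $1,812,658.40; Andrade 776,853.6000 → $776,853.60.

Sato: $1,812,658.40 | Andrade: $776,853.60 | Dube: $856,600.00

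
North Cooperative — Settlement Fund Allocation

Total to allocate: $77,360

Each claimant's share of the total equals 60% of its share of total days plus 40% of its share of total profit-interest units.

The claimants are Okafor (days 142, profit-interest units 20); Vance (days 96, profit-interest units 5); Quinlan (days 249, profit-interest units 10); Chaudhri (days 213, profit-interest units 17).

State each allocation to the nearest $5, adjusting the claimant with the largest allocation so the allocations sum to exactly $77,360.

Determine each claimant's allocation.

Okafor: $21,315; Vance: $9,340; Quinlan: $22,460; Chaudhri: $24,245

Days total 700; profit-interest units total 52.
Blended shares (60% days + 40% profit-interest units): Okafor 0.2756; Vance 0.1207; Quinlan 0.2904; Chaudhri 0.3133.
Unrounded shares: Okafor 21,317.36; Vance 9,341.01; Quinlan 22,461.60; Chaudhri 24,240.03.
At nearest $5: Okafor $21,315; Vance $9,340; Quinlan $22,460; Chaudhri $24,240. Sum = $77,355.
Difference $77,360 − $77,355 = +$5 applied to largest allocation (Chaudhri): Chaudhri becomes $24,245.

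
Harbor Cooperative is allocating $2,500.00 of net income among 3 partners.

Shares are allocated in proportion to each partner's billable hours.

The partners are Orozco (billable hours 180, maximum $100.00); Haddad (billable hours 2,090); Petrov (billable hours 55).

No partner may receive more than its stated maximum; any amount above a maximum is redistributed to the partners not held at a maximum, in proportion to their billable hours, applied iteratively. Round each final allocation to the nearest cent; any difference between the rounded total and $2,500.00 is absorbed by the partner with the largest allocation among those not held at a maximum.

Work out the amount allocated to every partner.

Billable hours total: 2,325.
Proportional shares (ignoring caps): Orozco 193.5484; Haddad 2,247.3118; Petrov 59.1398.
Capped: Orozco ($100.00); remaining pool $2,400.00 reallocated over remaining billable hours 2,145.
Shares after redistribution: Haddad 2,338.4615 → $2,338.46; Petrov 61.5385 → $61.54.

Orozco: $100.00 · Haddad: $2,338.46 · Petrov: $61.54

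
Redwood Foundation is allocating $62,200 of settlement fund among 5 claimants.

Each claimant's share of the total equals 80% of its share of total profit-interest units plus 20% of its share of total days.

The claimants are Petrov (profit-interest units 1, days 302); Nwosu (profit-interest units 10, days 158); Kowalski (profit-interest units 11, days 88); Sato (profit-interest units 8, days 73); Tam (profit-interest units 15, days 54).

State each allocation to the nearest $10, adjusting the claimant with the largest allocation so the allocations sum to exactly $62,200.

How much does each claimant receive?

Profit-interest units total 45; days total 675.
Composite weights (80% profit-interest units + 20% days): Petrov 0.1073; Nwosu 0.2246; Kowalski 0.2216; Sato 0.1639; Tam 0.2827.
Raw shares: Petrov 6,671.53; Nwosu 13,969.66; Kowalski 13,785.36; Sato 10,191.59; Tam 17,581.87.
Rounded to nearest $10: Petrov $6,670; Nwosu $13,970; Kowalski $13,790; Sato $10,190; Tam $17,580. Sum = $62,200.
Sum already equals the total — no adjustment.

Petrov: $6,670; Nwosu: $13,970; Kowalski: $13,790; Sato: $10,190; Tam: $17,580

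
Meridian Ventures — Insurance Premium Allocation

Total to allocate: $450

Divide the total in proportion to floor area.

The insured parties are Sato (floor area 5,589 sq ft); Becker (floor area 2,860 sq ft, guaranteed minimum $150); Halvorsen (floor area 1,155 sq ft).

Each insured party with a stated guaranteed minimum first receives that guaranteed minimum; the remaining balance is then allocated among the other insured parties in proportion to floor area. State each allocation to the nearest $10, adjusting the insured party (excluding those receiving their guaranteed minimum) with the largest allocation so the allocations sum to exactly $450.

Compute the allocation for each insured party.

Sato: $250 · Becker: $150 · Halvorsen: $50

Minimums first: Becker $150. Remaining pool $300.
Remaining pool split over remaining floor area 6,744: Sato 248.62 → $250; Halvorsen 51.38 → $50.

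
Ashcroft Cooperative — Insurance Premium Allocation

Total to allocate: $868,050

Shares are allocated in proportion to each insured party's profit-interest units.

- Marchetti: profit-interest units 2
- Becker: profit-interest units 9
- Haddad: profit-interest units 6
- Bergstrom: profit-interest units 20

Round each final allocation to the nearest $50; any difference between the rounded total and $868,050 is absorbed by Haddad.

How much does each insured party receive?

Marchetti: $46,900 · Becker: $211,150 · Haddad: $140,800 · Bergstrom: $469,200

Sum of profit-interest units: 37.
Unrounded shares: Marchetti 2/37 × $868,050 = 46,921.62; Becker 9/37 × $868,050 = 211,147.30; Haddad 6/37 × $868,050 = 140,764.86; Bergstrom 20/37 × $868,050 = 469,216.22.
After rounding ($50): Marchetti $46,900; Becker $211,150; Haddad $140,750; Bergstrom $469,200. Sum = $868,000.
Difference $868,050 − $868,000 = +$50 applied to Haddad: Haddad becomes $140,800.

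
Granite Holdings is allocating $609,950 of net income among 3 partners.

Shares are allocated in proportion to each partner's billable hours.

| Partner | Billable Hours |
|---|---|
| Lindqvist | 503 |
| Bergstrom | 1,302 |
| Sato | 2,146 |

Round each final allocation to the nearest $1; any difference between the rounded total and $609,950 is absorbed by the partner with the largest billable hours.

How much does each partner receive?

Billable hours total: 503 + 1,302 + 2,146 = 3,951.
Raw shares: Lindqvist 77,652.46; Bergstrom 201,000.99; Sato 331,296.56.
Rounded to nearest $1: Lindqvist $77,652; Bergstrom $201,001; Sato $331,297. Sum = $609,950.
No rounding difference to absorb.

Lindqvist: $77,652 | Bergstrom: $201,001 | Sato: $331,297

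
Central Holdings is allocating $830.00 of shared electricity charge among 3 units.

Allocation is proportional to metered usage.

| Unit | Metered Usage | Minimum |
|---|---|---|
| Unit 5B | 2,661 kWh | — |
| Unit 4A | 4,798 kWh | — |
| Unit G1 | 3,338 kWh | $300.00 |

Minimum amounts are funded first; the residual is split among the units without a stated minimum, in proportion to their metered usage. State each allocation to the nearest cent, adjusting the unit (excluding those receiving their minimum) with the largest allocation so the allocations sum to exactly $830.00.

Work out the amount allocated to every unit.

Guaranteed amounts: Unit G1 $300.00. Remaining pool $530.00.
Remaining pool split over remaining metered usage 7,459: Unit 5B 189.0776 → $189.08; Unit 4A 340.9224 → $340.92.

Unit 5B: $189.08 · Unit 4A: $340.92 · Unit G1: $300.00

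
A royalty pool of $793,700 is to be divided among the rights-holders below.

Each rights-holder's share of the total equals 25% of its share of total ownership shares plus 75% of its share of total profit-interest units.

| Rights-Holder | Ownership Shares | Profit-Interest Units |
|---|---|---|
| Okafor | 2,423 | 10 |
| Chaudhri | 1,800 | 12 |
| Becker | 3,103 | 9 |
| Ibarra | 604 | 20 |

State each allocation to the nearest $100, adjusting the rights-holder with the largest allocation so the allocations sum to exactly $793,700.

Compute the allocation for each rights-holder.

Okafor: $177,300 | Chaudhri: $185,100 | Becker: $182,700 | Ibarra: $248,600

Totals — ownership shares 7,930, profit-interest units 51.
Blended shares (25% ownership shares + 75% profit-interest units): Okafor 0.2234; Chaudhri 0.2332; Becker 0.2302; Ibarra 0.3132.
Unrounded shares: Okafor 177,349.06; Chaudhri 185,104.43; Becker 182,692.01; Ibarra 248,554.51.
Rounded to nearest $100: Okafor $177,300; Chaudhri $185,100; Becker $182,700; Ibarra $248,600. Sum = $793,700.
No rounding difference to absorb.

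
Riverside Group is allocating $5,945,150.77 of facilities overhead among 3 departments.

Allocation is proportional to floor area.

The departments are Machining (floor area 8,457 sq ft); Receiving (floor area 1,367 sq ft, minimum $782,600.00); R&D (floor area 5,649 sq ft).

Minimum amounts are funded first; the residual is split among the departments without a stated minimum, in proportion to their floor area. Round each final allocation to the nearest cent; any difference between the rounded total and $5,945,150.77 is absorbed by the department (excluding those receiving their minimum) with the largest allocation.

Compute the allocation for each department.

Fund the minimums — Receiving $782,600.00. Remaining pool $5,162,550.77.
Remaining pool split over remaining floor area 14,106: Machining 3,095,114.9767 → $3,095,114.98; R&D 2,067,435.7933 → $2,067,435.79.

Machining: $3,095,114.98 · Receiving: $782,600.00 · R&D: $2,067,435.79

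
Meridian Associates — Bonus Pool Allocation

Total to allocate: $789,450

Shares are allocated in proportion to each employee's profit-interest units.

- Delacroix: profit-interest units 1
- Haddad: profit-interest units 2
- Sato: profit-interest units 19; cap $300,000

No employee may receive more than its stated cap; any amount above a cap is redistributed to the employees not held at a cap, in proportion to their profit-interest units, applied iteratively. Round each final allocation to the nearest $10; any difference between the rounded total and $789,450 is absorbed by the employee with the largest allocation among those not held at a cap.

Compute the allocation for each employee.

Delacroix: $163,150 · Haddad: $326,300 · Sato: $300,000

Combined profit-interest units = 22.
Pro-rata shares before constraints: Delacroix 35,884.09; Haddad 71,768.18; Sato 681,797.73.
Held at cap: Sato ($300,000); remaining pool $489,450 reallocated over remaining profit-interest units 3.
Redistributed shares: Delacroix 163,150.00 → $163,150; Haddad 326,300.00 → $326,300.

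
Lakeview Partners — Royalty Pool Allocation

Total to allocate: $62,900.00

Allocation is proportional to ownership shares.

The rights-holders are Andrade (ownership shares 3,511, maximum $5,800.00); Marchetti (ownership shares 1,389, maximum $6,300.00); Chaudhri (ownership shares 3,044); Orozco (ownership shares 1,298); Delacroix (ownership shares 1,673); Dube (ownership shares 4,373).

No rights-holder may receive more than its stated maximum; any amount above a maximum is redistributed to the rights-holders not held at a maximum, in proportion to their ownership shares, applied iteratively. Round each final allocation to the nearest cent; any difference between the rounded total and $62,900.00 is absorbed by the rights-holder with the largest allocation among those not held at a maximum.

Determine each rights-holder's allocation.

Andrade: $5,800.00 · Marchetti: $6,300.00 · Chaudhri: $14,885.95 · Orozco: $6,347.55 · Delacroix: $8,181.40 · Dube: $21,385.10

Combined ownership shares = 15,288.
Pro-rata shares before constraints: Andrade 14,445.4409; Marchetti 5,714.8155; Chaudhri 12,524.045003; Orozco 5,340.4108; Delacroix 6,883.2875; Dube 17,992.0003.
Held at cap: Andrade ($5,800.00); remaining pool $57,100.00 reallocated over remaining ownership shares 11,777.
Held at cap: Marchetti ($6,300.00); remaining pool $50,800.00 reallocated over remaining ownership shares 10,388.
Redistributed shares: Chaudhri 14,885.9453 → $14,885.95; Orozco 6,347.5549 → $6,347.55; Delacroix 8,181.4016 → $8,181.40; Dube 21,385.0982 → $21,385.10.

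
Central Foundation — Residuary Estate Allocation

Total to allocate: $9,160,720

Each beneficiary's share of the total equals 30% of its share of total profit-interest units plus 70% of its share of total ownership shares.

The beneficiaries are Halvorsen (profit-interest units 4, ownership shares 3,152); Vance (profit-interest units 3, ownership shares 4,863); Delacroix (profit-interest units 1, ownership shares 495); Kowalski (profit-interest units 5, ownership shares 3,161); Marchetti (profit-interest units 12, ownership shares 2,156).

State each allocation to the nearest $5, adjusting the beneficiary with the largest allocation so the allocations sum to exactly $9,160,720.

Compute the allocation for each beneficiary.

Totals — profit-interest units 25, ownership shares 13,827.
Combined weights (30% profit-interest units + 70% ownership shares): Halvorsen 0.2076; Vance 0.2822; Delacroix 0.0371; Kowalski 0.2200; Marchetti 0.2531.
Pro-rata amounts: Halvorsen 1,901,507.62; Vance 2,585,084.03; Delacroix 339,493.22; Kowalski 2,015,610.16; Marchetti 2,319,024.97.
At nearest $5: Halvorsen $1,901,510; Vance $2,585,085; Delacroix $339,495; Kowalski $2,015,610; Marchetti $2,319,025. Sum = $9,160,725.
Difference $9,160,720 − $9,160,725 = −$5 applied to largest allocation (Vance): Vance becomes $2,585,080.

Halvorsen: $1,901,510 · Vance: $2,585,080 · Delacroix: $339,495 · Kowalski: $2,015,610 · Marchetti: $2,319,025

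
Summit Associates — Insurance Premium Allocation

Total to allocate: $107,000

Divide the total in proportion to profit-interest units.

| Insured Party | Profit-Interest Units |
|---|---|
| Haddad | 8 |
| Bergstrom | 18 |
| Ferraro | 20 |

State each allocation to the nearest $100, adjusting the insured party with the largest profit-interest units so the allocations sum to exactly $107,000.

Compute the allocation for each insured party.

Haddad: $18,600 · Bergstrom: $41,900 · Ferraro: $46,500

Profit-interest units total: 8 + 18 + 20 = 46.
Pro-rata amounts: Haddad 18,608.70; Bergstrom 41,869.57; Ferraro 46,521.74.
At nearest $100: Haddad $18,600; Bergstrom $41,900; Ferraro $46,500. Sum = $107,000.
Sum already equals the total — no adjustment.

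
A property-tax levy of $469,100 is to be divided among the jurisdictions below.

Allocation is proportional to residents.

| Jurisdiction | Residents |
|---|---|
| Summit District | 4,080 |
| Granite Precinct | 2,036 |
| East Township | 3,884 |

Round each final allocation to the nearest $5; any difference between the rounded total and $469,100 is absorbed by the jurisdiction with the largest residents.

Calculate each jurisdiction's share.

Combined residents = 4,080 + 2,036 + 3,884 = 10,000.
Raw shares: Summit District 191,392.80; Granite Precinct 95,508.76; East Township 182,198.44.
After rounding ($5): Summit District $191,395; Granite Precinct $95,510; East Township $182,200. Sum = $469,105.
Difference $469,100 − $469,105 = −$5 applied to largest residents (Summit District): Summit District becomes $191,390.

Summit District: $191,390; Granite Precinct: $95,510; East Township: $182,200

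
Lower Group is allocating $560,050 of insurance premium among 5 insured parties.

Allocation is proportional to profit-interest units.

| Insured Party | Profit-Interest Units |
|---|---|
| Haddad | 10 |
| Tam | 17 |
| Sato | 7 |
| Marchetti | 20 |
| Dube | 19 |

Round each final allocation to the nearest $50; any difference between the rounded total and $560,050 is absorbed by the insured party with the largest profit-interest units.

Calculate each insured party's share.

Haddad: $76,700 · Tam: $130,400 · Sato: $53,700 · Marchetti: $153,500 · Dube: $145,750

Sum of profit-interest units: 73.
Unrounded shares: Haddad 10/73 × $560,050 = 76,719.18; Tam 17/73 × $560,050 = 130,422.60; Sato 7/73 × $560,050 = 53,703.42; Marchetti 20/73 × $560,050 = 153,438.36; Dube 19/73 × $560,050 = 145,766.44.
After rounding ($50): Haddad $76,700; Tam $130,400; Sato $53,700; Marchetti $153,450; Dube $145,750. Sum = $560,000.
Difference $560,050 − $560,000 = +$50 applied to largest profit-interest units (Marchetti): Marchetti becomes $153,500.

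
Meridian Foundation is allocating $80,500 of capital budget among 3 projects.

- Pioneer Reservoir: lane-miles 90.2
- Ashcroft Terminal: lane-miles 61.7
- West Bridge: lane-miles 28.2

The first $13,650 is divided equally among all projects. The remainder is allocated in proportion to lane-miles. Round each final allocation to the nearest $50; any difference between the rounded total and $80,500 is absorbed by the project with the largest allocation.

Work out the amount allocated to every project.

First tranche $13,650 split equally: $4,550 each.
Remainder $66,850 by lane-miles (total 180.1): Pioneer Reservoir 33,480.68 → $33,500; Ashcroft Terminal 22,901.97 → $22,900; West Bridge 10,467.35 → $10,450.
Totals: Pioneer Reservoir $4,550 + $33,500 = $38,050; Ashcroft Terminal $4,550 + $22,900 = $27,450; West Bridge $4,550 + $10,450 = $15,000.

Pioneer Reservoir: $38,050 | Ashcroft Terminal: $27,450 | West Bridge: $15,000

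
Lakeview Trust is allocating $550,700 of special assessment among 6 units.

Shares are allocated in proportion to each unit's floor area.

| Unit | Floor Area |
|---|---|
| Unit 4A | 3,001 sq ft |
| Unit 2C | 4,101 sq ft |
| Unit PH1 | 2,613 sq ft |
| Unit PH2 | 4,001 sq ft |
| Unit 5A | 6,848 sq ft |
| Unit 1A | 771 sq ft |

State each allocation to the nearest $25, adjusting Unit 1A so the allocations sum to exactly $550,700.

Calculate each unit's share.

Sum of floor area: 21,335.
Raw shares: Unit 4A 3,001/21,335 × $550,700 = 77,461.95; Unit 2C 4,101/21,335 × $550,700 = 105,855.20; Unit PH1 2,613/21,335 × $550,700 = 67,446.88; Unit PH2 4,001/21,335 × $550,700 = 103,274.00; Unit 5A 6,848/21,335 × $550,700 = 176,760.89; Unit 1A 771/21,335 × $550,700 = 19,901.09.
At nearest $25: Unit 4A $77,450; Unit 2C $105,850; Unit PH1 $67,450; Unit PH2 $103,275; Unit 5A $176,750; Unit 1A $19,900. Sum = $550,675.
Difference $550,700 − $550,675 = +$25 applied to Unit 1A: Unit 1A becomes $19,925.

Unit 4A: $77,450; Unit 2C: $105,850; Unit PH1: $67,450; Unit PH2: $103,275; Unit 5A: $176,750; Unit 1A: $19,925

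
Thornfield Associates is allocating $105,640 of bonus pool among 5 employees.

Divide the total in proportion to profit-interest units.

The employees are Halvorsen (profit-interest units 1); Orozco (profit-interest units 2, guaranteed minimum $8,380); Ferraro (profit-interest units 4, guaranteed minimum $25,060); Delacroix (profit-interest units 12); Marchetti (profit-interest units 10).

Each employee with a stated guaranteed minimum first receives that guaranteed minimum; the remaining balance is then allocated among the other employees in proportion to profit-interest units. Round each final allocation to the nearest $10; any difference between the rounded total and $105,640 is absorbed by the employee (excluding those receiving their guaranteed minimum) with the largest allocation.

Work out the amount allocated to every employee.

Minimums first: Orozco $8,380; Ferraro $25,060. Balance $72,200.
Balance split over remaining profit-interest units 23: Halvorsen 3,139.13 → $3,140; Delacroix 37,669.57 → $37,670; Marchetti 31,391.30 → $31,390.

Halvorsen: $3,140 · Orozco: $8,380 · Ferraro: $25,060 · Delacroix: $37,670 · Marchetti: $31,390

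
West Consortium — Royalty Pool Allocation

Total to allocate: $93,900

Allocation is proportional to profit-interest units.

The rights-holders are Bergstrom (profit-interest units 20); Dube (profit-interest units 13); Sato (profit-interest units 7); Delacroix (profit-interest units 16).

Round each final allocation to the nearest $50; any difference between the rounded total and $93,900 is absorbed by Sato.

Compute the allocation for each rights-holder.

Bergstrom: $33,550 · Dube: $21,800 · Sato: $11,700 · Delacroix: $26,850

Combined profit-interest units = 56.
Raw shares: Bergstrom 20/56 × $93,900 = 33,535.71; Dube 13/56 × $93,900 = 21,798.21; Sato 7/56 × $93,900 = 11,737.50; Delacroix 16/56 × $93,900 = 26,828.57.
After rounding ($50): Bergstrom $33,550; Dube $21,800; Sato $11,750; Delacroix $26,850. Sum = $93,950.
Difference $93,900 − $93,950 = −$50 applied to Sato: Sato becomes $11,700.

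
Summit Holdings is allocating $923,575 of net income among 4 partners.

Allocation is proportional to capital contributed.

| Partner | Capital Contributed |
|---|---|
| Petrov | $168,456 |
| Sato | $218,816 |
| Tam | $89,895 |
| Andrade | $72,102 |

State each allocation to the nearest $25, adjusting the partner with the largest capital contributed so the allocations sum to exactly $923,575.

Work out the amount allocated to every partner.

Total capital contributed = 168,456 + 218,816 + 89,895 + 72,102 = 549,269.
Unrounded shares: Petrov 283,252.38; Sato 367,930.81; Tam 151,155.03; Andrade 121,236.78.
After rounding ($25): Petrov $283,250; Sato $367,925; Tam $151,150; Andrade $121,225. Sum = $923,550.
Difference $923,575 − $923,550 = +$25 applied to largest capital contributed (Sato): Sato becomes $367,950.

Petrov: $283,250; Sato: $367,950; Tam: $151,150; Andrade: $121,225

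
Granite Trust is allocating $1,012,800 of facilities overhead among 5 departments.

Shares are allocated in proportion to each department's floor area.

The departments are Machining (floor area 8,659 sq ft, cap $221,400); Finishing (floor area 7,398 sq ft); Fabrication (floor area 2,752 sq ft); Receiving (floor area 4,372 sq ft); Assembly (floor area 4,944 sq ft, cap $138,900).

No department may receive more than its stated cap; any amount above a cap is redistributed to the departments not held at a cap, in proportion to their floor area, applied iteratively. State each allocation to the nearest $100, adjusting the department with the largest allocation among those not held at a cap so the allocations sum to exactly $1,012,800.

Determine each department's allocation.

Sum of floor area: 28,125.
Proportional shares (ignoring caps): Machining 311,816.36; Finishing 266,406.91; Fabrication 99,101.35; Receiving 157,438.63; Assembly 178,036.74.
Cap binds for Machining ($221,400), Assembly ($138,900); remaining pool $652,500 reallocated over remaining floor area 14,522.
Remaining shares: Finishing 332,405.66 → $332,400; Fabrication 123,652.39 → $123,700; Receiving 196,441.95 → $196,400.

Machining: $221,400 · Finishing: $332,400 · Fabrication: $123,700 · Receiving: $196,400 · Assembly: $138,900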